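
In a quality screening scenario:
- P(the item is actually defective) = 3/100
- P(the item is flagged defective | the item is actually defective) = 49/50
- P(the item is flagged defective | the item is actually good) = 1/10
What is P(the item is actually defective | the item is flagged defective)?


Using Bayes' theorem:
P(A|B) = P(B|A)·P(A) / P(B)

P(the item is flagged defective) = 49/50 × 3/100 + 1/10 × 97/100
= 147/5000 + 97/1000 = 79/625

P(the item is actually defective|the item is flagged defective) = (147/5000) / (79/625) = 147/632

P(the item is actually defective|the item is flagged defective) = 147/632 ≈ 23.26%


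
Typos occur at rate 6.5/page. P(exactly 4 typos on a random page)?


Poisson(λ=6.5): P(X=4) = e^(-λ)×λ^k/k!
= e^(-6.5) × 6.5^4 / 4!
≈ 0.001503439193 × 1785.0625 / 24 ≈ 0.111822

P(X=4) ≈ 0.111822 ≈ 11.18%


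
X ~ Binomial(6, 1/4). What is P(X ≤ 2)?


P(X ≤ 2) = Σ P(X=i) for i=0..2
P(X=0) = 729/4096
P(X=1) = 729/2048
P(X=2) = 1215/4096
Sum = 1701/2048

P(X ≤ 2) = 1701/2048 ≈ 83.06%


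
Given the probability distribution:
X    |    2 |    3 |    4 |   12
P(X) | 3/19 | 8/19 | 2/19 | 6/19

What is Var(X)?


E[X] = 110/19
E[X²] = 980/19
Var(X) = E[X²] - (E[X])² = 980/19 - 12100/361 = 6520/361

Var(X) = 6520/361 ≈ 18.0609


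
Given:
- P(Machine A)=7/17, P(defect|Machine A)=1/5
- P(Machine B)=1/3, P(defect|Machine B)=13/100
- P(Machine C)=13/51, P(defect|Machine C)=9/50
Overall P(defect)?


P(B) = Σ P(B|Aᵢ)×P(Aᵢ)
  1/5×7/17 = 7/85
  13/100×1/3 = 13/300
  9/50×13/51 = 39/850
Sum = 35/204

P(defect) = 35/204 ≈ 17.16%


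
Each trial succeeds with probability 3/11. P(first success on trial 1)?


Geometric: P(X=1) = (1-p)^(k-1)×p = (8/11)^0×3/11 = 3/11

P(X=1) = 3/11 ≈ 27.27%


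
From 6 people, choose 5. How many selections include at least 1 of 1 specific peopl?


Complement: C(6,5) - C(5,5) = 6 - 1 = 5

5


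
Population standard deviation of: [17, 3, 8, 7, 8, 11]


Mean = 54/6 = 9
  (17-9)²=64
  (3-9)²=36
  (8-9)²=1
  (7-9)²=4
  (8-9)²=1
  (11-9)²=4
Σ(x-μ)² = 110
σ² = 110/6 = 55/3

σ = √(55/3) ≈ 4.2817


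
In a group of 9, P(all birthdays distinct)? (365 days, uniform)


P(all different) = Π(365-i)/365 for i=0..8
= (365/365)×(364/365)×...×(357/365)
= 0.905376

P ≈ 0.9054 ≈ 90.54%


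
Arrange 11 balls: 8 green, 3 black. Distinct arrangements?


11!/(8!×3!) = 165

165


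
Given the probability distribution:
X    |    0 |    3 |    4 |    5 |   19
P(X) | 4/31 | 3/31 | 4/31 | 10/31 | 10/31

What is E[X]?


E[X] = Σ x·P(X=x)
= (0)×(4/31) + (3)×(3/31) + (4)×(4/31) + (5)×(10/31) + (19)×(10/31)
= 265/31

E[X] = 265/31


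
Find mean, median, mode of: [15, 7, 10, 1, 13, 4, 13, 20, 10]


Sorted: [1, 4, 7, 10, 10, 13, 13, 15, 20]
Mean = 93/9 = 31/3
Median = 10
Freq: {15: 1, 7: 1, 10: 2, 1: 1, 13: 2, 4: 1, 20: 1}
Mode: [10, 13]

Mean=31/3, Median=10, Mode=[10, 13]


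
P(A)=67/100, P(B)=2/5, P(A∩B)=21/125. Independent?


P(A)×P(B) = 67/250
P(A∩B) = 21/125
Not equal → NOT independent

No, not independent


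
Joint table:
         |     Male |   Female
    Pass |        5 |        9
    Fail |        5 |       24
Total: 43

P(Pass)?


P(Pass) = (5+9)/43 = 14/43

P(Pass) = 14/43 ≈ 32.56%


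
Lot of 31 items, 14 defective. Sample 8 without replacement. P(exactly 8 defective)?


Hypergeometric: C(14,8)×C(17,0)/C(31,8)
= 3003×1/7888725 = 77/202275

P(X=8) = 77/202275 ≈ 0.04%


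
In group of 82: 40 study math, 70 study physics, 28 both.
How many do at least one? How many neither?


|A∪B| = 40+70-28 = 82
Neither = 82-82 = 0

At least one: 82; Neither: 0


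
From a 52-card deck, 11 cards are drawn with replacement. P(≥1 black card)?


P(not a black card) = 26/52 = 1/2
P(none in 11 draws) = (1/2)^11 = 1/2048
P(≥1 black card) = 1 - 1/2048 = 2047/2048

P = 2047/2048 ≈ 99.95%


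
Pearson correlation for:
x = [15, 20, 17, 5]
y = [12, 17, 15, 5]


n=4, Σx=57, Σy=49, Σxy=800, Σx²=939, Σy²=683
r = (4×800 - 57×49)/√((4×939 - 57²)(4×683 - 49²))
= 407/√(507×331) = 407/√167817 ≈ 407/409.6547 ≈ 0.9935

r ≈ 0.9935


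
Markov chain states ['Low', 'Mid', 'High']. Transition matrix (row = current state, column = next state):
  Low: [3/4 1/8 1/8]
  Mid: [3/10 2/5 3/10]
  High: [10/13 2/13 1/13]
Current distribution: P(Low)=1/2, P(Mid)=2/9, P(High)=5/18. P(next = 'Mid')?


P(next=Mid) = Σᵢ P(now=i)×P(i→Mid)
= 1/2×1/8 + 2/9×2/5 + 5/18×2/13
= 1/16 + 4/45 + 5/117 = 1817/9360

P = 1817/9360 ≈ 0.1941


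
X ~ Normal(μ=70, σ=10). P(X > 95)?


z = (95-70)/10 = 2.5
P(X > 95) = 1 - P(Z ≤ 2.5) = 1 - 0.9938 = 0.0062

P(X > 95) ≈ 0.0062


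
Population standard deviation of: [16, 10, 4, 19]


Mean = 49/4
  (16-49/4)²=225/16
  (10-49/4)²=81/16
  (4-49/4)²=1089/16
  (19-49/4)²=729/16
Σ(x-μ)² = 531/4
σ² = (531/4)/4 = 531/16

σ = √(531/16) ≈ 5.7609


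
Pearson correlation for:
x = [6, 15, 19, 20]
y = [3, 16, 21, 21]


n=4, Σx=60, Σy=61, Σxy=1077, Σx²=1022, Σy²=1147
r = (4×1077 - 60×61)/√((4×1022 - 60²)(4×1147 - 61²))
= 648/√(488×867) = 648/√423096 ≈ 648/650.4583 ≈ 0.9962

r ≈ 0.9962


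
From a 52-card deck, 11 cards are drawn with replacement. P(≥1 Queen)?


P(not a Queen) = 48/52 = 12/13
P(none in 11 draws) = (12/13)^11 = 743008370688/1792160394037
P(≥1 Queen) = 1 - 743008370688/1792160394037 = 1049152023349/1792160394037

P = 1049152023349/1792160394037 ≈ 58.54%


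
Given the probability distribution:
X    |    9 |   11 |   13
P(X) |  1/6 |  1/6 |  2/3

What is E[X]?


E[X] = Σ x·P(X=x)
= (9)×(1/6) + (11)×(1/6) + (13)×(2/3)
= 12

E[X] = 12


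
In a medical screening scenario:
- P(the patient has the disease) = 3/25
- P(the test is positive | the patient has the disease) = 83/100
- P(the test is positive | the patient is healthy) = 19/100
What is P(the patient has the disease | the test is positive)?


Using Bayes' theorem:
P(A|B) = P(B|A)·P(A) / P(B)

P(the test is positive) = 83/100 × 3/25 + 19/100 × 22/25
= 249/2500 + 209/1250 = 667/2500

P(the patient has the disease|the test is positive) = (249/2500) / (667/2500) = 249/667

P(the patient has the disease|the test is positive) = 249/667 ≈ 37.33%


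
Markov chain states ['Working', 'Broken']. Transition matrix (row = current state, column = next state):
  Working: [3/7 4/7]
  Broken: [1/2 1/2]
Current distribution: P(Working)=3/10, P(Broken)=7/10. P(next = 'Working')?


P(next=Working) = Σᵢ P(now=i)×P(i→Working)
= 3/10×3/7 + 7/10×1/2
= 9/70 + 7/20 = 67/140

P = 67/140 ≈ 0.4786


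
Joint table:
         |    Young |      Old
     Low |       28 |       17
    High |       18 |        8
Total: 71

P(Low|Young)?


P(Low|Young) = 28/(28+18) = 28/46 = 14/23

P = 14/23 ≈ 60.87%


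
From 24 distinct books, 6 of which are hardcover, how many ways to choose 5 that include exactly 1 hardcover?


Choose 1 of the 6 hardcovers and 4 of the other 18 books:
C(6,1)×C(18,4) = 6×3060 = 18360

18360


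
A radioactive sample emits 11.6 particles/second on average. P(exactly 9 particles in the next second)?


Poisson(λ=11.6): P(X=9) = e^(-λ)×λ^k/k!
= e^(-11.6) × 11.6^9 / 9!
≈ 9.166087736e-06 × 3802961274.7 / 362880 ≈ 0.096060

P(X=9) ≈ 0.096060 ≈ 9.61%


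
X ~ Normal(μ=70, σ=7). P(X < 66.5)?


z = (66.5-70)/7 = -0.5
P(Z < -0.5) = 0.3085

P(X < 66.5) ≈ 0.3085


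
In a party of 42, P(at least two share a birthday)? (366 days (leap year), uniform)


P(all different) = Π(366-i)/366 for i=0..41
= 0.086572
P(match) = 1 - 0.086572 = 0.913428

P ≈ 0.9134 ≈ 91.34%


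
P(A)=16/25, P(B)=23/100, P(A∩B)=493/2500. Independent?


P(A)×P(B) = 92/625
P(A∩B) = 493/2500
Not equal → NOT independent

No, not independent


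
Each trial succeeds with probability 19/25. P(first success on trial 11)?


Geometric: P(X=11) = (1-p)^(k-1)×p = (6/25)^10×19/25 = 1148857344/2384185791015625

P(X=11) = 1148857344/2384185791015625 ≈ 0.00%


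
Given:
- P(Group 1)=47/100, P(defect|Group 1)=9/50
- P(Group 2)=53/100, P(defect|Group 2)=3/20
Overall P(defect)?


P(B) = Σ P(B|Aᵢ)×P(Aᵢ)
  9/50×47/100 = 423/5000
  3/20×53/100 = 159/2000
Sum = 1641/10000

P(defect) = 1641/10000 ≈ 16.41%


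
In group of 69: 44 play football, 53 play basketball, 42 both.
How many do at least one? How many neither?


|A∪B| = 44+53-42 = 55
Neither = 69-55 = 14

At least one: 55; Neither: 14


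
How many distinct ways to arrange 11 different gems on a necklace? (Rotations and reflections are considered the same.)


Free circular arrangements: rotations and reflections both identified.
(n-1)!/2 = 10!/2 = 3628800/2 = 1814400

1814400


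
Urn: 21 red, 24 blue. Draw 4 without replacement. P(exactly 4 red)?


Hypergeometric: C(21,4)×C(24,0)/C(45,4)
= 5985×1/148995 = 19/473

P(X=4) = 19/473 ≈ 4.02%


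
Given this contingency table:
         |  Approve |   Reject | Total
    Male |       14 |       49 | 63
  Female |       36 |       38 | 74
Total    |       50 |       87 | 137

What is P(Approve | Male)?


P(Approve | Male) = 14/(14+49) = 14/63 = 2/9

P(Approve|Male) = 2/9 ≈ 22.22%


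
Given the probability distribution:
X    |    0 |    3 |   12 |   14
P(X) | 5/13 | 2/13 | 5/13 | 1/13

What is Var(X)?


E[X] = 80/13
E[X²] = 934/13
Var(X) = E[X²] - (E[X])² = 934/13 - 6400/169 = 5742/169

Var(X) = 5742/169 ≈ 33.9763


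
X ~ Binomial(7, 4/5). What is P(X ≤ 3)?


P(X ≤ 3) = Σ P(X=i) for i=0..3
P(X=0) = 1/78125
P(X=1) = 28/78125
P(X=2) = 336/78125
P(X=3) = 448/15625
Sum = 521/15625

P(X ≤ 3) = 521/15625 ≈ 3.33%


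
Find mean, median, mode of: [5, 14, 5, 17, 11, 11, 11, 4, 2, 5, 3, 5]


Sorted: [2, 3, 4, 5, 5, 5, 5, 11, 11, 11, 14, 17]
Mean = 93/12 = 31/4
Median = 5
Freq: {5: 4, 14: 1, 17: 1, 11: 3, 4: 1, 2: 1, 3: 1}
Mode: [5]

Mean=31/4, Median=5, Mode=5


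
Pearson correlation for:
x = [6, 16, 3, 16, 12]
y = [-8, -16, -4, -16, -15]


n=5, Σx=53, Σy=-59, Σxy=-752, Σx²=701, Σy²=817
r = (5×(-752) - 53×(-59))/√((5×701 - 53²)(5×817 - (-59)²))
= -633/√(696×604) = -633/√420384 ≈ -633/648.3703 ≈ -0.9763

r ≈ -0.9763


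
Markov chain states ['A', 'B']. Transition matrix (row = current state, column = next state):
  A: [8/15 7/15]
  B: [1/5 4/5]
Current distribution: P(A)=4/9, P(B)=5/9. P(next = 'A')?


P(next=A) = Σᵢ P(now=i)×P(i→A)
= 4/9×8/15 + 5/9×1/5
= 32/135 + 1/9 = 47/135

P = 47/135 ≈ 0.3481


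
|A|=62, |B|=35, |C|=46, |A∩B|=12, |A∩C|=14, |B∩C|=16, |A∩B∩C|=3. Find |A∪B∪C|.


|A∪B∪C| = 62+35+46-12-14-16+3 = 104

|A∪B∪C| = 104


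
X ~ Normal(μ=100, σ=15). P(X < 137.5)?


z = (137.5-100)/15 = 2.5
P(Z < 2.5) = 0.9938

P(X < 137.5) ≈ 0.9938


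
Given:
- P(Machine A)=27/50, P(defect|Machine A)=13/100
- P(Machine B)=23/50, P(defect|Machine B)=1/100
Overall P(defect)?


P(B) = Σ P(B|Aᵢ)×P(Aᵢ)
  13/100×27/50 = 351/5000
  1/100×23/50 = 23/5000
Sum = 187/2500

P(defect) = 187/2500 ≈ 7.48%


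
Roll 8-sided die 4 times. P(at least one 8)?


P(no 8)^4 = (7/8)^4 = 2401/4096
P(≥1) = 1 - 2401/4096 = 1695/4096

P = 1695/4096 ≈ 41.38%


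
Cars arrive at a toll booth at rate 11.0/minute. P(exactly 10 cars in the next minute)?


Poisson(λ=11.0): P(X=10) = e^(-λ)×λ^k/k!
= e^(-11.0) × 11.0^10 / 10!
≈ 1.670170079e-05 × 25937424601 / 3628800 ≈ 0.119378

P(X=10) ≈ 0.119378 ≈ 11.94%


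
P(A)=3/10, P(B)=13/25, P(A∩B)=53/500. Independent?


P(A)×P(B) = 39/250
P(A∩B) = 53/500
Not equal → NOT independent

No, not independent


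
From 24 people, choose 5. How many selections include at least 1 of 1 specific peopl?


Complement: C(24,5) - C(23,5) = 42504 - 33649 = 8855

8855


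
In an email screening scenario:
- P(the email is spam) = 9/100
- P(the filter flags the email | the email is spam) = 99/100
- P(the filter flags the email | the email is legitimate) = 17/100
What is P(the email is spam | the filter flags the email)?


Using Bayes' theorem:
P(A|B) = P(B|A)·P(A) / P(B)

P(the filter flags the email) = 99/100 × 9/100 + 17/100 × 91/100
= 891/10000 + 1547/10000 = 1219/5000

P(the email is spam|the filter flags the email) = (891/10000) / (1219/5000) = 891/2438

P(the email is spam|the filter flags the email) = 891/2438 ≈ 36.55%


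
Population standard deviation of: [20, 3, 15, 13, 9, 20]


Mean = 80/6 = 40/3
  (20-40/3)²=400/9
  (3-40/3)²=961/9
  (15-40/3)²=25/9
  (13-40/3)²=1/9
  (9-40/3)²=169/9
  (20-40/3)²=400/9
Σ(x-μ)² = 652/3
σ² = (652/3)/6 = 326/9

σ = √(326/9) ≈ 6.0185


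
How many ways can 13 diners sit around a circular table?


Circular arrangements of 13 distinct objects: fix one position to break rotational symmetry.
(n-1)! = 12! = 479001600

479001600


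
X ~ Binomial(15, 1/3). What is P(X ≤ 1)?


P(X ≤ 1) = Σ P(X=i) for i=0..1
P(X=0) = 32768/14348907
P(X=1) = 81920/4782969
Sum = 278528/14348907

P(X ≤ 1) = 278528/14348907 ≈ 1.94%


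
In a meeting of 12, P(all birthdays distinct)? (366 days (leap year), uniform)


P(all different) = Π(366-i)/366 for i=0..11
= (366/366)×(365/366)×...×(355/366)
= 0.833396

P ≈ 0.8334 ≈ 83.34%


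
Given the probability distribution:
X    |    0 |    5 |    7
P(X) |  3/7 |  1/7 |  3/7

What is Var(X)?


E[X] = 26/7
E[X²] = 172/7
Var(X) = E[X²] - (E[X])² = 172/7 - 676/49 = 528/49

Var(X) = 528/49 ≈ 10.7755


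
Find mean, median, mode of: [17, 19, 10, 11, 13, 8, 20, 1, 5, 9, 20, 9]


Sorted: [1, 5, 8, 9, 9, 10, 11, 13, 17, 19, 20, 20]
Mean = 142/12 = 71/6
Median = 21/2
Freq: {17: 1, 19: 1, 10: 1, 11: 1, 13: 1, 8: 1, 20: 2, 1: 1, 5: 1, 9: 2}
Mode: [9, 20]

Mean=71/6, Median=21/2, Mode=[9, 20]


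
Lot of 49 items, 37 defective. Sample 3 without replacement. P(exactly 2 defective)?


Hypergeometric: C(37,2)×C(12,1)/C(49,3)
= 666×12/18424 = 999/2303

P(X=2) = 999/2303 ≈ 43.38%


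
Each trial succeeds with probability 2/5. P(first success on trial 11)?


Geometric: P(X=11) = (1-p)^(k-1)×p = (3/5)^10×2/5 = 118098/48828125

P(X=11) = 118098/48828125 ≈ 0.24%


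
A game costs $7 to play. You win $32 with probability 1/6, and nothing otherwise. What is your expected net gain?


E[gain] = (32-7)×1/6 + (-7)×5/6
= 25/6 - 35/6 = -5/3

Expected net gain = $-5/3 ≈ $-1.67


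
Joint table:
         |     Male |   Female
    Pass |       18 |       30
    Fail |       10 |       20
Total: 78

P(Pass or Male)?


P(Pass∨Male) = P(Pass) + P(Male) - P(Pass∧Male)
= (48 + 28 - 18)/78 = 58/78 = 29/39

P = 29/39 ≈ 74.36%


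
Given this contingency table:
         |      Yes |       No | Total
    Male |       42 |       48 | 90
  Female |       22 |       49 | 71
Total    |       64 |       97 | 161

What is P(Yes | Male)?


P(Yes | Male) = 42/(42+48) = 42/90 = 7/15

P(Yes|Male) = 7/15 ≈ 46.67%


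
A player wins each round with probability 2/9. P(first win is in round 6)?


Geometric: P(X=6) = (1-p)^(k-1)×p = (7/9)^5×2/9 = 33614/531441

P(X=6) = 33614/531441 ≈ 6.33%


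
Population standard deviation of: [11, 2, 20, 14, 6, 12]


Mean = 65/6
  (11-65/6)²=1/36
  (2-65/6)²=2809/36
  (20-65/6)²=3025/36
  (14-65/6)²=361/36
  (6-65/6)²=841/36
  (12-65/6)²=49/36
Σ(x-μ)² = 1181/6
σ² = (1181/6)/6 = 1181/36

σ = √(1181/36) ≈ 5.7276


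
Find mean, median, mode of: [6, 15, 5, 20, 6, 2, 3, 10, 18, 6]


Sorted: [2, 3, 5, 6, 6, 6, 10, 15, 18, 20]
Mean = 91/10
Median = 6
Freq: {6: 3, 15: 1, 5: 1, 20: 1, 2: 1, 3: 1, 10: 1, 18: 1}
Mode: [6]

Mean=91/10, Median=6, Mode=6


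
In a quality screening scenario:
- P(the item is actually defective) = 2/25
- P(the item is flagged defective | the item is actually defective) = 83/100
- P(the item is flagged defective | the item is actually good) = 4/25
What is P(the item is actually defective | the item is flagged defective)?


Using Bayes' theorem:
P(A|B) = P(B|A)·P(A) / P(B)

P(the item is flagged defective) = 83/100 × 2/25 + 4/25 × 23/25
= 83/1250 + 92/625 = 267/1250

P(the item is actually defective|the item is flagged defective) = (83/1250) / (267/1250) = 83/267

P(the item is actually defective|the item is flagged defective) = 83/267 ≈ 31.09%


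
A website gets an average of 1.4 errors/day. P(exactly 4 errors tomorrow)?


Poisson(λ=1.4): P(X=4) = e^(-λ)×λ^k/k!
= e^(-1.4) × 1.4^4 / 4!
≈ 0.2465969639 × 3.8416 / 24 ≈ 0.039472

P(X=4) ≈ 0.039472 ≈ 3.95%


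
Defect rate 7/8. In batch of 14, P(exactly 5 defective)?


Binomial: P(X=5) = C(14,5)×p^5×(1-p)^9
= 2002 × 16807/32768 × 1/134217728 = 16823807/2199023255552

P(X=5) = 16823807/2199023255552 ≈ 0.00%


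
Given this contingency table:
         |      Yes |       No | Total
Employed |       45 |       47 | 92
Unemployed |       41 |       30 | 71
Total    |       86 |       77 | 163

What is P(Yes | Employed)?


P(Yes | Employed) = 45/(45+47) = 45/92

P(Yes|Employed) = 45/92 ≈ 48.91%


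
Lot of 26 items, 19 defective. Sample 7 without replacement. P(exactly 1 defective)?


Hypergeometric: C(19,1)×C(7,6)/C(26,7)
= 19×7/657800 = 133/657800

P(X=1) = 133/657800 ≈ 0.02%


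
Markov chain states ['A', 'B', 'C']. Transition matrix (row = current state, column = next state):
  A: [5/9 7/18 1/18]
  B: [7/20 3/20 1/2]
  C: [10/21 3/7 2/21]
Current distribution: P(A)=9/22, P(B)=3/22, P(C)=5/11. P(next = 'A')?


P(next=A) = Σᵢ P(now=i)×P(i→A)
= 9/22×5/9 + 3/22×7/20 + 5/11×10/21
= 5/22 + 21/440 + 50/231 = 4541/9240

P = 4541/9240 ≈ 0.4915


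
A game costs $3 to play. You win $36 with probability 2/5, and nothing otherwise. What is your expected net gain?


E[gain] = (36-3)×2/5 + (-3)×3/5
= 66/5 - 9/5 = 57/5

Expected net gain = $57/5 ≈ $11.40


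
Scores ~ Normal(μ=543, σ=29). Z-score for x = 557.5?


z = (x - μ)/σ = (557.5 - 543)/29 = 0.5

z = 0.5


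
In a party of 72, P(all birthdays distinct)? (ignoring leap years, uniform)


P(all different) = Π(365-i)/365 for i=0..71
= (365/365)×(364/365)×...×(294/365)
= 0.000547

P ≈ 0.0005 ≈ 0.05%


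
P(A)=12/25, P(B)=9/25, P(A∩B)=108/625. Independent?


P(A)×P(B) = 108/625
P(A∩B) = 108/625
Equal ✓ → Independent

Yes, independent


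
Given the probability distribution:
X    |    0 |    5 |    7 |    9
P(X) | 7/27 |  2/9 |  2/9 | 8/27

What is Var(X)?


E[X] = 16/3
E[X²] = 364/9
Var(X) = E[X²] - (E[X])² = 364/9 - 256/9 = 12

Var(X) = 12 ≈ 12.0000


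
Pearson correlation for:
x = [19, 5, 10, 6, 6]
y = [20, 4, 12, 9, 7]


n=5, Σx=46, Σy=52, Σxy=616, Σx²=558, Σy²=690
r = (5×616 - 46×52)/√((5×558 - 46²)(5×690 - 52²))
= 688/√(674×746) = 688/√502804 ≈ 688/709.0867 ≈ 0.9703

r ≈ 0.9703


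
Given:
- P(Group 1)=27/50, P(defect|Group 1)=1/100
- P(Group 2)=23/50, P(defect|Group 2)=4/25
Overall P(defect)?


P(B) = Σ P(B|Aᵢ)×P(Aᵢ)
  1/100×27/50 = 27/5000
  4/25×23/50 = 46/625
Sum = 79/1000

P(defect) = 79/1000 ≈ 7.90%


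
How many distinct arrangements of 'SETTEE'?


Letters: 6, freq: {'S': 1, 'E': 3, 'T': 2}
6!/(1!×3!×2!) = 720/12 = 60

60


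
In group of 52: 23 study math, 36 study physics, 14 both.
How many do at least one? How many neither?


|A∪B| = 23+36-14 = 45
Neither = 52-45 = 7

At least one: 45; Neither: 7


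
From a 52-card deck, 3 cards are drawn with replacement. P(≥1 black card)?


P(not a black card) = 26/52 = 1/2
P(none in 3 draws) = (1/2)^3 = 1/8
P(≥1 black card) = 1 - 1/8 = 7/8

P = 7/8 ≈ 87.50%


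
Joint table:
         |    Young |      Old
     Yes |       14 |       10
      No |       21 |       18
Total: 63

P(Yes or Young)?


P(Yes∨Young) = P(Yes) + P(Young) - P(Yes∧Young)
= (24 + 35 - 14)/63 = 45/63 = 5/7

P = 5/7 ≈ 71.43%


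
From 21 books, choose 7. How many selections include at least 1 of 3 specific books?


Complement: C(21,7) - C(18,7) = 116280 - 31824 = 84456

84456


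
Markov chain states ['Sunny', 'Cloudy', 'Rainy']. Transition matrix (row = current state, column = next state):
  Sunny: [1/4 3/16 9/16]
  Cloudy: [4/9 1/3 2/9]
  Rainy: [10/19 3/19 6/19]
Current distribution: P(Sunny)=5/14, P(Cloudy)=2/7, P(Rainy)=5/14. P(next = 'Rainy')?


P(next=Rainy) = Σᵢ P(now=i)×P(i→Rainy)
= 5/14×9/16 + 2/7×2/9 + 5/14×6/19
= 45/224 + 4/63 + 15/133 = 14447/38304

P = 14447/38304 ≈ 0.3772


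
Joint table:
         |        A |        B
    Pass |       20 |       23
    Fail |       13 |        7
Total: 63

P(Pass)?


P(Pass) = (20+23)/63 = 43/63

P(Pass) = 43/63 ≈ 68.25%


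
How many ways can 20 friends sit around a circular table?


Circular arrangements of 20 distinct objects: fix one position to break rotational symmetry.
(n-1)! = 19! = 121645100408832000

121645100408832000


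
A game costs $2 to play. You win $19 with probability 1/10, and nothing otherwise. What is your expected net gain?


E[gain] = (19-2)×1/10 + (-2)×9/10
= 17/10 - 9/5 = -1/10

Expected net gain = $-1/10 ≈ $-0.10


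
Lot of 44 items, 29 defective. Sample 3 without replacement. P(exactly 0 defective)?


Hypergeometric: C(29,0)×C(15,3)/C(44,3)
= 1×455/13244 = 65/1892

P(X=0) = 65/1892 ≈ 3.44%


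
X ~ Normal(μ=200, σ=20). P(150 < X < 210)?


z₁=(150-200)/20=-2.5, z₂=(210-200)/20=0.5
P = Φ(0.5) - Φ(-2.5) = 0.691462 - 0.006210 = 0.685252 ≈ 0.6853

P(150 < X < 210) ≈ 0.6853


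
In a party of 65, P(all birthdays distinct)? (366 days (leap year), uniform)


P(all different) = Π(366-i)/366 for i=0..64
= (366/366)×(365/366)×...×(302/366)
= 0.002358

P ≈ 0.0024 ≈ 0.24%


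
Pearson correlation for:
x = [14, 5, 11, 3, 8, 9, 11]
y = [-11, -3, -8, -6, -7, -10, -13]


n=7, Σx=61, Σy=-58, Σxy=-564, Σx²=617, Σy²=548
r = (7×(-564) - 61×(-58))/√((7×617 - 61²)(7×548 - (-58)²))
= -410/√(598×472) = -410/√282256 ≈ -410/531.2777 ≈ -0.7717

r ≈ -0.7717


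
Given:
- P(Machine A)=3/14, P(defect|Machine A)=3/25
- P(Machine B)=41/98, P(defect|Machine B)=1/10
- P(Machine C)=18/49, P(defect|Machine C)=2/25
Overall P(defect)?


P(B) = Σ P(B|Aᵢ)×P(Aᵢ)
  3/25×3/14 = 9/350
  1/10×41/98 = 41/980
  2/25×18/49 = 36/1225
Sum = 19/196

P(defect) = 19/196 ≈ 9.69%


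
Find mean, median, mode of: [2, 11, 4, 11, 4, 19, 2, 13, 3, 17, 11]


Sorted: [2, 2, 3, 4, 4, 11, 11, 11, 13, 17, 19]
Mean = 97/11
Median = 11
Freq: {2: 2, 11: 3, 4: 2, 19: 1, 13: 1, 3: 1, 17: 1}
Mode: [11]

Mean=97/11, Median=11, Mode=11


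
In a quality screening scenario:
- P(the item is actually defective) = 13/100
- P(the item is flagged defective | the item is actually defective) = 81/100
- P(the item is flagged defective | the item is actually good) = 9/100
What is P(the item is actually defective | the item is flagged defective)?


Using Bayes' theorem:
P(A|B) = P(B|A)·P(A) / P(B)

P(the item is flagged defective) = 81/100 × 13/100 + 9/100 × 87/100
= 1053/10000 + 783/10000 = 459/2500

P(the item is actually defective|the item is flagged defective) = (1053/10000) / (459/2500) = 39/68

P(the item is actually defective|the item is flagged defective) = 39/68 ≈ 57.35%


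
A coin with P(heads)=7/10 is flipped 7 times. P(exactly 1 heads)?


Binomial: P(X=1) = C(7,1)×p^1×(1-p)^6
= 7 × 7/10 × 729/1000000 = 35721/10000000

P(X=1) = 35721/10000000 ≈ 0.36%


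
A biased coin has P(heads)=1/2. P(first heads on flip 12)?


Geometric: P(X=12) = (1-p)^(k-1)×p = (1/2)^11×1/2 = 1/4096

P(X=12) = 1/4096 ≈ 0.02%


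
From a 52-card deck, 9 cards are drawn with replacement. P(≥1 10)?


P(not a 10) = 48/52 = 12/13
P(none in 9 draws) = (12/13)^9 = 5159780352/10604499373
P(≥1 10) = 1 - 5159780352/10604499373 = 5444719021/10604499373

P = 5444719021/10604499373 ≈ 51.34%


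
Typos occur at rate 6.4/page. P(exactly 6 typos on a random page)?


Poisson(λ=6.4): P(X=6) = e^(-λ)×λ^k/k!
= e^(-6.4) × 6.4^6 / 6!
≈ 0.001661557273 × 68719.476736 / 720 ≈ 0.158585

P(X=6) ≈ 0.158585 ≈ 15.86%


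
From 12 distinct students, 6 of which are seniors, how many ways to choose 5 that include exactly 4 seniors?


Choose 4 of the 6 seniors and 1 of the other 6 students:
C(6,4)×C(6,1) = 15×6 = 90

90


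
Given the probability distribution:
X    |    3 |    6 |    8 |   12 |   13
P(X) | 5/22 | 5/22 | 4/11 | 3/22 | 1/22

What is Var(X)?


E[X] = 79/11
E[X²] = 669/11
Var(X) = E[X²] - (E[X])² = 669/11 - 6241/121 = 1118/121

Var(X) = 1118/121 ≈ 9.2397


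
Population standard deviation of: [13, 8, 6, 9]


Mean = 36/4 = 9
  (13-9)²=16
  (8-9)²=1
  (6-9)²=9
  (9-9)²=0
Σ(x-μ)² = 26
σ² = 26/4 = 13/2

σ = √(13/2) ≈ 2.5495


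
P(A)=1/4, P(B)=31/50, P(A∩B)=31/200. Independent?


P(A)×P(B) = 31/200
P(A∩B) = 31/200
Equal ✓ → Independent

Yes, independent


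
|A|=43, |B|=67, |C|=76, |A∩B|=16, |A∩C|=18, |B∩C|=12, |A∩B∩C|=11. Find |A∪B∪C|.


|A∪B∪C| = 43+67+76-16-18-12+11 = 151

|A∪B∪C| = 151


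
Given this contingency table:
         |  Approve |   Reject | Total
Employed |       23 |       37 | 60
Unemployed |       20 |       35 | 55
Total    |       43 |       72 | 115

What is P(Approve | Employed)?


P(Approve | Employed) = 23/(23+37) = 23/60

P(Approve|Employed) = 23/60 ≈ 38.33%


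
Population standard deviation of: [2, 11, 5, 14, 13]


Mean = 45/5 = 9
  (2-9)²=49
  (11-9)²=4
  (5-9)²=16
  (14-9)²=25
  (13-9)²=16
Σ(x-μ)² = 110
σ² = 110/5 = 22

σ = √(22) ≈ 4.6904


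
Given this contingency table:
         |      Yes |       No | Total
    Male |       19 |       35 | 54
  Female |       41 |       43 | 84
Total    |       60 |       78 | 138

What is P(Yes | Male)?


P(Yes | Male) = 19/(19+35) = 19/54

P(Yes|Male) = 19/54 ≈ 35.19%


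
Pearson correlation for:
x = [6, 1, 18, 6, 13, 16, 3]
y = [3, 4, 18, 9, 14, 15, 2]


n=7, Σx=63, Σy=65, Σxy=828, Σx²=831, Σy²=855
r = (7×828 - 63×65)/√((7×831 - 63²)(7×855 - 65²))
= 1701/√(1848×1760) = 1701/√3252480 ≈ 1701/1803.4633 ≈ 0.9432

r ≈ 0.9432


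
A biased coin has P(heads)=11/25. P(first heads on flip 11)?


Geometric: P(X=11) = (1-p)^(k-1)×p = (14/25)^10×11/25 = 3181801204736/2384185791015625

P(X=11) = 3181801204736/2384185791015625 ≈ 0.13%


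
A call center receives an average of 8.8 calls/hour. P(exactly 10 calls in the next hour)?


Poisson(λ=8.8): P(X=10) = e^(-λ)×λ^k/k!
= e^(-8.8) × 8.8^10 / 10!
≈ 0.0001507330751 × 2785009760.09 / 3628800 ≈ 0.115684

P(X=10) ≈ 0.115684 ≈ 11.57%


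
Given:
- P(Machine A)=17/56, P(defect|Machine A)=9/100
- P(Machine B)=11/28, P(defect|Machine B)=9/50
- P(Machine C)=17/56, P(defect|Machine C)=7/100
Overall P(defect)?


P(B) = Σ P(B|Aᵢ)×P(Aᵢ)
  9/100×17/56 = 153/5600
  9/50×11/28 = 99/1400
  7/100×17/56 = 17/800
Sum = 167/1400

P(defect) = 167/1400 ≈ 11.93%


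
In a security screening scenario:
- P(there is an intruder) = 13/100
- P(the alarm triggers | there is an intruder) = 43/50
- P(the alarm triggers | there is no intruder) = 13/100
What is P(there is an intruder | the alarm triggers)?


Using Bayes' theorem:
P(A|B) = P(B|A)·P(A) / P(B)

P(the alarm triggers) = 43/50 × 13/100 + 13/100 × 87/100
= 559/5000 + 1131/10000 = 2249/10000

P(there is an intruder|the alarm triggers) = (559/5000) / (2249/10000) = 86/173

P(there is an intruder|the alarm triggers) = 86/173 ≈ 49.71%


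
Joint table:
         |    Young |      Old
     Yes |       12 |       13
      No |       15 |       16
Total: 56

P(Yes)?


P(Yes) = (12+13)/56 = 25/56

P(Yes) = 25/56 ≈ 44.64%


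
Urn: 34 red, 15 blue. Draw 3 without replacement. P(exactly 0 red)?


Hypergeometric: C(34,0)×C(15,3)/C(49,3)
= 1×455/18424 = 65/2632

P(X=0) = 65/2632 ≈ 2.47%


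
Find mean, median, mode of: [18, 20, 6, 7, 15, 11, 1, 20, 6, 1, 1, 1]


Sorted: [1, 1, 1, 1, 6, 6, 7, 11, 15, 18, 20, 20]
Mean = 107/12
Median = 13/2
Freq: {18: 1, 20: 2, 6: 2, 7: 1, 15: 1, 11: 1, 1: 4}
Mode: [1]

Mean=107/12, Median=13/2, Mode=1


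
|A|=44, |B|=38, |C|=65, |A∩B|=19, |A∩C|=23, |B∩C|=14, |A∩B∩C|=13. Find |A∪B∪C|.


|A∪B∪C| = 44+38+65-19-23-14+13 = 104

|A∪B∪C| = 104


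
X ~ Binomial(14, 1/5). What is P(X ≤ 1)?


P(X ≤ 1) = Σ P(X=i) for i=0..1
P(X=0) = 268435456/6103515625
P(X=1) = 939524096/6103515625
Sum = 1207959552/6103515625

P(X ≤ 1) = 1207959552/6103515625 ≈ 19.79%


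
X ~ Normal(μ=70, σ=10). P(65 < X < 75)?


z₁=(65-70)/10=-0.5, z₂=(75-70)/10=0.5
P = Φ(0.5) - Φ(-0.5) = 0.691462 - 0.308538 = 0.382924 ≈ 0.3829

P(65 < X < 75) ≈ 0.3829


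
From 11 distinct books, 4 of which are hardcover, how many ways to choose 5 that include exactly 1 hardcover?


Choose 1 of the 4 hardcovers and 4 of the other 7 books:
C(4,1)×C(7,4) = 4×35 = 140

140


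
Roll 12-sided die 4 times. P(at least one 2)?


P(no 2)^4 = (11/12)^4 = 14641/20736
P(≥1) = 1 - 14641/20736 = 6095/20736

P = 6095/20736 ≈ 29.39%


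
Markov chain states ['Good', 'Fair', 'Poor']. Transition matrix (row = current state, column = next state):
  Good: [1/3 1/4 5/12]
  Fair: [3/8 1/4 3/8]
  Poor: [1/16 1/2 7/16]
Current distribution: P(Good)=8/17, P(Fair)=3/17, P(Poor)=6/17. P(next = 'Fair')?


P(next=Fair) = Σᵢ P(now=i)×P(i→Fair)
= 8/17×1/4 + 3/17×1/4 + 6/17×1/2
= 2/17 + 3/68 + 3/17 = 23/68

P = 23/68 ≈ 0.3382


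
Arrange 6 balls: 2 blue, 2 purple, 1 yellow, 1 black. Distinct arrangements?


6!/(2!×2!×1!×1!) = 180

180


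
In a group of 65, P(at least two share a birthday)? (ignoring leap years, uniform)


P(all different) = Π(365-i)/365 for i=0..64
= 0.002317
P(match) = 1 - 0.002317 = 0.997683

P ≈ 0.9977 ≈ 99.77%


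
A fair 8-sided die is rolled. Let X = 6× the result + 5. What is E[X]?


E[die] = (1+8)/2 = 9/2
E[X] = 6×9/2 + 5 = 32

E[X] = 32


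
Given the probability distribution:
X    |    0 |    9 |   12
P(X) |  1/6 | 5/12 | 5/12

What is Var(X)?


E[X] = 35/4
E[X²] = 375/4
Var(X) = E[X²] - (E[X])² = 375/4 - 1225/16 = 275/16

Var(X) = 275/16 ≈ 17.1875


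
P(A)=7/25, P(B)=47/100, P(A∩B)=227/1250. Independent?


P(A)×P(B) = 329/2500
P(A∩B) = 227/1250
Not equal → NOT independent

No, not independent


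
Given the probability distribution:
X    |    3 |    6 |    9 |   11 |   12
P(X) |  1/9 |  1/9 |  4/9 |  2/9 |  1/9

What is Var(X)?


E[X] = 79/9
E[X²] = 755/9
Var(X) = E[X²] - (E[X])² = 755/9 - 6241/81 = 554/81

Var(X) = 554/81 ≈ 6.8395


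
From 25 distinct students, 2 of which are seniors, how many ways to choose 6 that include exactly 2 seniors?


Choose 2 of the 2 seniors and 4 of the other 23 students:
C(2,2)×C(23,4) = 1×8855 = 8855

8855


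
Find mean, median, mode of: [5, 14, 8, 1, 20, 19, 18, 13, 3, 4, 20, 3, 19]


Sorted: [1, 3, 3, 4, 5, 8, 13, 14, 18, 19, 19, 20, 20]
Mean = 147/13
Median = 13
Freq: {5: 1, 14: 1, 8: 1, 1: 1, 20: 2, 19: 2, 18: 1, 13: 1, 3: 2, 4: 1}
Mode: [3, 19, 20]

Mean=147/13, Median=13, Mode=[3, 19, 20]


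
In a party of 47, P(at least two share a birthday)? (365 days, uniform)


P(all different) = Π(365-i)/365 for i=0..46
= 0.045226
P(match) = 1 - 0.045226 = 0.954774

P ≈ 0.9548 ≈ 95.48%


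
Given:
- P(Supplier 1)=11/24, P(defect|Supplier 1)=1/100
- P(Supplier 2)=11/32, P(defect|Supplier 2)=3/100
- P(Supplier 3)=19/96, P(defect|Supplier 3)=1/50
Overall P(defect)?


P(B) = Σ P(B|Aᵢ)×P(Aᵢ)
  1/100×11/24 = 11/2400
  3/100×11/32 = 33/3200
  1/50×19/96 = 19/4800
Sum = 181/9600

P(defect) = 181/9600 ≈ 1.89%


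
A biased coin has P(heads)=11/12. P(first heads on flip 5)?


Geometric: P(X=5) = (1-p)^(k-1)×p = (1/12)^4×11/12 = 11/248832

P(X=5) = 11/248832 ≈ 0.00%


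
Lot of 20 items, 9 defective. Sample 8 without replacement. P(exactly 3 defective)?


Hypergeometric: C(9,3)×C(11,5)/C(20,8)
= 84×462/125970 = 6468/20995

P(X=3) = 6468/20995 ≈ 30.81%


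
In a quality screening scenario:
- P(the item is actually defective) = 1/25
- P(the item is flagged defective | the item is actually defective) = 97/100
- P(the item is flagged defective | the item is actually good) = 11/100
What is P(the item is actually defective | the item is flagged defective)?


Using Bayes' theorem:
P(A|B) = P(B|A)·P(A) / P(B)

P(the item is flagged defective) = 97/100 × 1/25 + 11/100 × 24/25
= 97/2500 + 66/625 = 361/2500

P(the item is actually defective|the item is flagged defective) = (97/2500) / (361/2500) = 97/361

P(the item is actually defective|the item is flagged defective) = 97/361 ≈ 26.87%


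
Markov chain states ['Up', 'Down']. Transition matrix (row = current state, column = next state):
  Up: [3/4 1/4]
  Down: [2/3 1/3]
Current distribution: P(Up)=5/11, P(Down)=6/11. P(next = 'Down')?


P(next=Down) = Σᵢ P(now=i)×P(i→Down)
= 5/11×1/4 + 6/11×1/3
= 5/44 + 2/11 = 13/44

P = 13/44 ≈ 0.2955


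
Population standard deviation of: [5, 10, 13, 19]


Mean = 47/4
  (5-47/4)²=729/16
  (10-47/4)²=49/16
  (13-47/4)²=25/16
  (19-47/4)²=841/16
Σ(x-μ)² = 411/4
σ² = (411/4)/4 = 411/16

σ = √(411/16) ≈ 5.0683


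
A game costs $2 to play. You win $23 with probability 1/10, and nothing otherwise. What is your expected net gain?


E[gain] = (23-2)×1/10 + (-2)×9/10
= 21/10 - 9/5 = 3/10

Expected net gain = $3/10 ≈ $0.30


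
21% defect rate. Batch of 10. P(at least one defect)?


P(all good) = (79/100)^10 = 9468276082626847201/100000000000000000000
P(≥1 defect) = 90531723917373152799/100000000000000000000

P = 90531723917373152799/100000000000000000000 ≈ 90.53%


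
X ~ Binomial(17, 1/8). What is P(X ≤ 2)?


P(X ≤ 2) = Σ P(X=i) for i=0..2
P(X=0) = 232630513987207/2251799813685248
P(X=1) = 564959819683217/2251799813685248
P(X=2) = 80708545669031/281474976710656
Sum = 90203668688917/140737488355328

P(X ≤ 2) = 90203668688917/140737488355328 ≈ 64.09%


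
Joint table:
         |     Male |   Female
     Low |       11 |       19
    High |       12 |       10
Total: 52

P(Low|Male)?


P(Low|Male) = 11/(11+12) = 11/23

P = 11/23 ≈ 47.83%


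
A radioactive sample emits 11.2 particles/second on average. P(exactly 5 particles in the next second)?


Poisson(λ=11.2): P(X=5) = e^(-λ)×λ^k/k!
= e^(-11.2) × 11.2^5 / 5!
≈ 1.367419607e-05 × 176234.16832 / 120 ≈ 0.020082

P(X=5) ≈ 0.020082 ≈ 2.01%


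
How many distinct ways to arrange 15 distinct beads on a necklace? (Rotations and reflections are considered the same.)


Free circular arrangements: rotations and reflections both identified.
(n-1)!/2 = 14!/2 = 87178291200/2 = 43589145600

43589145600


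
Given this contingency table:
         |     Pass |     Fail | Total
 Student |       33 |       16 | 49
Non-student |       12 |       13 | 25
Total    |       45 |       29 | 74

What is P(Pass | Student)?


P(Pass | Student) = 33/(33+16) = 33/49

P(Pass|Student) = 33/49 ≈ 67.35%


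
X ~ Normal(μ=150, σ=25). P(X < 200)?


z = (200-150)/25 = 2.0
P(Z < 2.0) = 0.9772

P(X < 200) ≈ 0.9772


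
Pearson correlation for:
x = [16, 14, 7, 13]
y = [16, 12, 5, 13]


n=4, Σx=50, Σy=46, Σxy=628, Σx²=670, Σy²=594
r = (4×628 - 50×46)/√((4×670 - 50²)(4×594 - 46²))
= 212/√(180×260) = 212/√46800 ≈ 212/216.3331 ≈ 0.9800

r ≈ 0.9800


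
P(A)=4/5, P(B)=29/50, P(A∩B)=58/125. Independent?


P(A)×P(B) = 58/125
P(A∩B) = 58/125
Equal ✓ → Independent

Yes, independent


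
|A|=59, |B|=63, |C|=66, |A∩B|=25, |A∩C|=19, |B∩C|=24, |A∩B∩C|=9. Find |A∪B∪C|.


|A∪B∪C| = 59+63+66-25-19-24+9 = 129

|A∪B∪C| = 129


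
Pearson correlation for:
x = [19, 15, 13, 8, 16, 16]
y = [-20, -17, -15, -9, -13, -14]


n=6, Σx=87, Σy=-88, Σxy=-1334, Σx²=1331, Σy²=1360
r = (6×(-1334) - 87×(-88))/√((6×1331 - 87²)(6×1360 - (-88)²))
= -348/√(417×416) = -348/√173472 ≈ -348/416.4997 ≈ -0.8355

r ≈ -0.8355


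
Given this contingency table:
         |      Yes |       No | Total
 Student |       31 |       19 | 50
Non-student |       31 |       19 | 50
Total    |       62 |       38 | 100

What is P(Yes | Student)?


P(Yes | Student) = 31/(31+19) = 31/50

P(Yes|Student) = 31/50 ≈ 62.00%


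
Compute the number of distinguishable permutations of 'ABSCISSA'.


Letters: 8, freq: {'A': 2, 'B': 1, 'S': 3, 'C': 1, 'I': 1}
8!/(2!×1!×3!×1!×1!) = 40320/12 = 3360

3360


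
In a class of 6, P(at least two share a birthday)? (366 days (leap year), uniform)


P(all different) = Π(366-i)/366 for i=0..5
= 0.959646
P(match) = 1 - 0.959646 = 0.040354

P ≈ 0.0404 ≈ 4.04%


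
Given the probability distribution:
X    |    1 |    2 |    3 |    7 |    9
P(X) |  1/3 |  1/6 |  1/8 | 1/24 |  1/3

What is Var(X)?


E[X] = 13/3
E[X²] = 187/6
Var(X) = E[X²] - (E[X])² = 187/6 - 169/9 = 223/18

Var(X) = 223/18 ≈ 12.3889


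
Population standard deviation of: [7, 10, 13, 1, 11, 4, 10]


Mean = 56/7 = 8
  (7-8)²=1
  (10-8)²=4
  (13-8)²=25
  (1-8)²=49
  (11-8)²=9
  (4-8)²=16
  (10-8)²=4
Σ(x-μ)² = 108
σ² = 108/7

σ = √(108/7) ≈ 3.9279


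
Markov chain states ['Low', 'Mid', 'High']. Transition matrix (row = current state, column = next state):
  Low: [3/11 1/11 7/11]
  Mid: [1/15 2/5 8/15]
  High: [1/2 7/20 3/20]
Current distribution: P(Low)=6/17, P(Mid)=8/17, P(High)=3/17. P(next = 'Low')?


P(next=Low) = Σᵢ P(now=i)×P(i→Low)
= 6/17×3/11 + 8/17×1/15 + 3/17×1/2
= 18/187 + 8/255 + 3/34 = 1211/5610

P = 1211/5610 ≈ 0.2159


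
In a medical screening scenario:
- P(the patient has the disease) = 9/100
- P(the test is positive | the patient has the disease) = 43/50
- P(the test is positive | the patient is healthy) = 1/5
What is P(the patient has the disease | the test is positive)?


Using Bayes' theorem:
P(A|B) = P(B|A)·P(A) / P(B)

P(the test is positive) = 43/50 × 9/100 + 1/5 × 91/100
= 387/5000 + 91/500 = 1297/5000

P(the patient has the disease|the test is positive) = (387/5000) / (1297/5000) = 387/1297

P(the patient has the disease|the test is positive) = 387/1297 ≈ 29.84%


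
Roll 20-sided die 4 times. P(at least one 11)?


P(no 11)^4 = (19/20)^4 = 130321/160000
P(≥1) = 1 - 130321/160000 = 29679/160000

P = 29679/160000 ≈ 18.55%


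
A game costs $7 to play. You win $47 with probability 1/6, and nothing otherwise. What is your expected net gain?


E[gain] = (47-7)×1/6 + (-7)×5/6
= 20/3 - 35/6 = 5/6

Expected net gain = $5/6 ≈ $0.83


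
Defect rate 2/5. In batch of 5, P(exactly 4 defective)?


Binomial: P(X=4) = C(5,4)×p^4×(1-p)^1
= 5 × 16/625 × 3/5 = 48/625

P(X=4) = 48/625 ≈ 7.68%


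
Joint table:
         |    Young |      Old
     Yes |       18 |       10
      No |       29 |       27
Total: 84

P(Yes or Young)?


P(Yes∨Young) = P(Yes) + P(Young) - P(Yes∧Young)
= (28 + 47 - 18)/84 = 57/84 = 19/28

P = 19/28 ≈ 67.86%


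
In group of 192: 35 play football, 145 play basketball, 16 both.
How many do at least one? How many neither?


|A∪B| = 35+145-16 = 164
Neither = 192-164 = 28

At least one: 164; Neither: 28


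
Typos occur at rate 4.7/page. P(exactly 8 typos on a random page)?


Poisson(λ=4.7): P(X=8) = e^(-λ)×λ^k/k!
= e^(-4.7) × 4.7^8 / 8!
≈ 0.009095277102 × 238112.866618 / 40320 ≈ 0.053713

P(X=8) ≈ 0.053713 ≈ 5.37%


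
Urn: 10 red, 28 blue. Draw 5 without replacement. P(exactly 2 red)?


Hypergeometric: C(10,2)×C(28,3)/C(38,5)
= 45×3276/501942 = 3510/11951

P(X=2) = 3510/11951 ≈ 29.37%


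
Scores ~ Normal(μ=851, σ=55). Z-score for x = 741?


z = (x - μ)/σ = (741 - 851)/55 = -2.0

z = -2.0
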